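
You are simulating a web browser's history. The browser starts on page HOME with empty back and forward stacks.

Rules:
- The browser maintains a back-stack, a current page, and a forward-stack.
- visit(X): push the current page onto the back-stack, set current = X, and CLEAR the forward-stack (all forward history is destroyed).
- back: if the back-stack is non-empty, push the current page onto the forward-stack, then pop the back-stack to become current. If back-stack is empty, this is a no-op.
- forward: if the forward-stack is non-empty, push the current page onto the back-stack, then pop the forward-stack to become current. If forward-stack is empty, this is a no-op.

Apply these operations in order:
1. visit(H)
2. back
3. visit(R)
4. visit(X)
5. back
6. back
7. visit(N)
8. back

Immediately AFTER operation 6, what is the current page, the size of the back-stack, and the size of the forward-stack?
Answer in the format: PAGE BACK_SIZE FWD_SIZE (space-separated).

After 1 (visit(H)): cur=H back=1 fwd=0
After 2 (back): cur=HOME back=0 fwd=1
After 3 (visit(R)): cur=R back=1 fwd=0
After 4 (visit(X)): cur=X back=2 fwd=0
After 5 (back): cur=R back=1 fwd=1
After 6 (back): cur=HOME back=0 fwd=2

HOME 0 2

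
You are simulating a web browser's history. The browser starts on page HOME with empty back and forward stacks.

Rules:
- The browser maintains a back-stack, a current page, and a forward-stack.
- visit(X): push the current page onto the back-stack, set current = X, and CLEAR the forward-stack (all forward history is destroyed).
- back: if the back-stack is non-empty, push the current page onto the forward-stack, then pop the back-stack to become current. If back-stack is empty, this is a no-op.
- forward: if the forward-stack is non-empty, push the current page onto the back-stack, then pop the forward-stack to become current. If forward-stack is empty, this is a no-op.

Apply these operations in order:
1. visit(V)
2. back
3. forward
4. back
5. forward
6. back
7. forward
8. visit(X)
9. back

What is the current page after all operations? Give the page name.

Answer: V

Derivation:
After 1 (visit(V)): cur=V back=1 fwd=0
After 2 (back): cur=HOME back=0 fwd=1
After 3 (forward): cur=V back=1 fwd=0
After 4 (back): cur=HOME back=0 fwd=1
After 5 (forward): cur=V back=1 fwd=0
After 6 (back): cur=HOME back=0 fwd=1
After 7 (forward): cur=V back=1 fwd=0
After 8 (visit(X)): cur=X back=2 fwd=0
After 9 (back): cur=V back=1 fwd=1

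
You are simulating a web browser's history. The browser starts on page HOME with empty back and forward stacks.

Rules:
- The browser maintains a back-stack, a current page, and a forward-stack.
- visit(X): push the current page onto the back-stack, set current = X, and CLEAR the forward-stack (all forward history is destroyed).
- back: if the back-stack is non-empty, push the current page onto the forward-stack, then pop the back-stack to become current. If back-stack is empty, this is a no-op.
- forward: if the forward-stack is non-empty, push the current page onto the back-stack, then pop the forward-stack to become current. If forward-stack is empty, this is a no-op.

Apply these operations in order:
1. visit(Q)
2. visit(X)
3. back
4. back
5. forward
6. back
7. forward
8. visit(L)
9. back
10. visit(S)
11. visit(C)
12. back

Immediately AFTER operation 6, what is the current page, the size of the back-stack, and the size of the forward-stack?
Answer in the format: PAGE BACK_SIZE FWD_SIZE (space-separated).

After 1 (visit(Q)): cur=Q back=1 fwd=0
After 2 (visit(X)): cur=X back=2 fwd=0
After 3 (back): cur=Q back=1 fwd=1
After 4 (back): cur=HOME back=0 fwd=2
After 5 (forward): cur=Q back=1 fwd=1
After 6 (back): cur=HOME back=0 fwd=2

HOME 0 2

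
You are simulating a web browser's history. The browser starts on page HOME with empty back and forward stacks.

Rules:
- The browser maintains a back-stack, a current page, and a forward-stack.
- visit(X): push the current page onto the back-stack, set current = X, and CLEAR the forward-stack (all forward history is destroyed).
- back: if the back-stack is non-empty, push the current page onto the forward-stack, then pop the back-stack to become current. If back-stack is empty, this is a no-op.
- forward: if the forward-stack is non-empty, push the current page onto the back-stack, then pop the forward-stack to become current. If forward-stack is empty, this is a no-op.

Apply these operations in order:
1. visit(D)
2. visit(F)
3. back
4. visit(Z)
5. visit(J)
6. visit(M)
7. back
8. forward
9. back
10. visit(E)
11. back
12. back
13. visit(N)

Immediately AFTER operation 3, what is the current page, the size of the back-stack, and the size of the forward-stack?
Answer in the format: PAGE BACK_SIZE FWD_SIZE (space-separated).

After 1 (visit(D)): cur=D back=1 fwd=0
After 2 (visit(F)): cur=F back=2 fwd=0
After 3 (back): cur=D back=1 fwd=1

D 1 1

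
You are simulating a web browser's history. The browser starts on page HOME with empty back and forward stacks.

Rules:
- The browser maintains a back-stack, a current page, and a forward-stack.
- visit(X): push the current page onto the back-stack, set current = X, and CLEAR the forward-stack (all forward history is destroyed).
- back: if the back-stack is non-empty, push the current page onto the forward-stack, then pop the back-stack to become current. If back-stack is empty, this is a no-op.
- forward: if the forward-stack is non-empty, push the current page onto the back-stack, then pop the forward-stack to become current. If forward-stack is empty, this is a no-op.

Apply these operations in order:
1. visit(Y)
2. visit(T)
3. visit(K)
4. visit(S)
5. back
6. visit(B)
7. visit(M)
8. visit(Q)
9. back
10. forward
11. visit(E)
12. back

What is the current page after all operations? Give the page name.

Answer: Q

Derivation:
After 1 (visit(Y)): cur=Y back=1 fwd=0
After 2 (visit(T)): cur=T back=2 fwd=0
After 3 (visit(K)): cur=K back=3 fwd=0
After 4 (visit(S)): cur=S back=4 fwd=0
After 5 (back): cur=K back=3 fwd=1
After 6 (visit(B)): cur=B back=4 fwd=0
After 7 (visit(M)): cur=M back=5 fwd=0
After 8 (visit(Q)): cur=Q back=6 fwd=0
After 9 (back): cur=M back=5 fwd=1
After 10 (forward): cur=Q back=6 fwd=0
After 11 (visit(E)): cur=E back=7 fwd=0
After 12 (back): cur=Q back=6 fwd=1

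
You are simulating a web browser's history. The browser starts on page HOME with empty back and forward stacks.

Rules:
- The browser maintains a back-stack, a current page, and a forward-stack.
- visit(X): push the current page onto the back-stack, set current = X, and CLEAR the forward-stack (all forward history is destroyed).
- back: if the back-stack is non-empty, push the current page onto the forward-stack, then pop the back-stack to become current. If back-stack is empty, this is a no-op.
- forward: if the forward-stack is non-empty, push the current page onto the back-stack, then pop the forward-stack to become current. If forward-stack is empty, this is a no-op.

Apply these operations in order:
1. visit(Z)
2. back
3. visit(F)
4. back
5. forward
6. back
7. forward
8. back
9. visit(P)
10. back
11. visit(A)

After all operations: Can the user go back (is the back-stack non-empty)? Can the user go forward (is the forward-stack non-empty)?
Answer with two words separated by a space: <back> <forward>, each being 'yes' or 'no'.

Answer: yes no

Derivation:
After 1 (visit(Z)): cur=Z back=1 fwd=0
After 2 (back): cur=HOME back=0 fwd=1
After 3 (visit(F)): cur=F back=1 fwd=0
After 4 (back): cur=HOME back=0 fwd=1
After 5 (forward): cur=F back=1 fwd=0
After 6 (back): cur=HOME back=0 fwd=1
After 7 (forward): cur=F back=1 fwd=0
After 8 (back): cur=HOME back=0 fwd=1
After 9 (visit(P)): cur=P back=1 fwd=0
After 10 (back): cur=HOME back=0 fwd=1
After 11 (visit(A)): cur=A back=1 fwd=0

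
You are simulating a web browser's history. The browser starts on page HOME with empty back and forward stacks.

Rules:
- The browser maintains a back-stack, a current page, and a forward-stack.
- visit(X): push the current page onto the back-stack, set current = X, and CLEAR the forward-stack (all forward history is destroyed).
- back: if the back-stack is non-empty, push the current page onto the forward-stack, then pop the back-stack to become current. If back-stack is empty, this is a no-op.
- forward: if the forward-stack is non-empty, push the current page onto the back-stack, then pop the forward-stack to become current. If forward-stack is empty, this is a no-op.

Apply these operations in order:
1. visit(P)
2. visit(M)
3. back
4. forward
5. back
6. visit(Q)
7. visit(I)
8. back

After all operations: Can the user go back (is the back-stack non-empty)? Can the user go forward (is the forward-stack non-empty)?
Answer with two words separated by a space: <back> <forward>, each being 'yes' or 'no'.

After 1 (visit(P)): cur=P back=1 fwd=0
After 2 (visit(M)): cur=M back=2 fwd=0
After 3 (back): cur=P back=1 fwd=1
After 4 (forward): cur=M back=2 fwd=0
After 5 (back): cur=P back=1 fwd=1
After 6 (visit(Q)): cur=Q back=2 fwd=0
After 7 (visit(I)): cur=I back=3 fwd=0
After 8 (back): cur=Q back=2 fwd=1

Answer: yes yes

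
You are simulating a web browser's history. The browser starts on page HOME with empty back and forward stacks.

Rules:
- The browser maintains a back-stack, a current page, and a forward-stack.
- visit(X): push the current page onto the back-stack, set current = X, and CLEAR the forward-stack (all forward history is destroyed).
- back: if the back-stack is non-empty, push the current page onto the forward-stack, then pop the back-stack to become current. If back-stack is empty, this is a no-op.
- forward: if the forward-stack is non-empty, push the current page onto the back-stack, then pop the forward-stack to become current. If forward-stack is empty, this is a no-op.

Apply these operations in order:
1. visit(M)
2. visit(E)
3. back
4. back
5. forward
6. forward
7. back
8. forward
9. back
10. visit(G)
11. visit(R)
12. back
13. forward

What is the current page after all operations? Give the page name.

After 1 (visit(M)): cur=M back=1 fwd=0
After 2 (visit(E)): cur=E back=2 fwd=0
After 3 (back): cur=M back=1 fwd=1
After 4 (back): cur=HOME back=0 fwd=2
After 5 (forward): cur=M back=1 fwd=1
After 6 (forward): cur=E back=2 fwd=0
After 7 (back): cur=M back=1 fwd=1
After 8 (forward): cur=E back=2 fwd=0
After 9 (back): cur=M back=1 fwd=1
After 10 (visit(G)): cur=G back=2 fwd=0
After 11 (visit(R)): cur=R back=3 fwd=0
After 12 (back): cur=G back=2 fwd=1
After 13 (forward): cur=R back=3 fwd=0

Answer: R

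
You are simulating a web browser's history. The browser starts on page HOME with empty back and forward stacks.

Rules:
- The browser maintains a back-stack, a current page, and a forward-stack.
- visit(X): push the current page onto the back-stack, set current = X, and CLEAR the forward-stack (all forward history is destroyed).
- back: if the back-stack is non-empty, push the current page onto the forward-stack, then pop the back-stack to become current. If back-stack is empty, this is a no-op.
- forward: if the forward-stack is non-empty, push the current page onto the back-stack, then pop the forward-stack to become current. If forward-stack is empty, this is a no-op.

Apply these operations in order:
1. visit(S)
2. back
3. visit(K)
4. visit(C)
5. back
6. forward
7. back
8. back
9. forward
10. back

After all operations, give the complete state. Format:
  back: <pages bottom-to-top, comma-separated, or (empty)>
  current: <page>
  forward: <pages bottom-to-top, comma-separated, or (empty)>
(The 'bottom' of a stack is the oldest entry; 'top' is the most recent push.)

Answer: back: (empty)
current: HOME
forward: C,K

Derivation:
After 1 (visit(S)): cur=S back=1 fwd=0
After 2 (back): cur=HOME back=0 fwd=1
After 3 (visit(K)): cur=K back=1 fwd=0
After 4 (visit(C)): cur=C back=2 fwd=0
After 5 (back): cur=K back=1 fwd=1
After 6 (forward): cur=C back=2 fwd=0
After 7 (back): cur=K back=1 fwd=1
After 8 (back): cur=HOME back=0 fwd=2
After 9 (forward): cur=K back=1 fwd=1
After 10 (back): cur=HOME back=0 fwd=2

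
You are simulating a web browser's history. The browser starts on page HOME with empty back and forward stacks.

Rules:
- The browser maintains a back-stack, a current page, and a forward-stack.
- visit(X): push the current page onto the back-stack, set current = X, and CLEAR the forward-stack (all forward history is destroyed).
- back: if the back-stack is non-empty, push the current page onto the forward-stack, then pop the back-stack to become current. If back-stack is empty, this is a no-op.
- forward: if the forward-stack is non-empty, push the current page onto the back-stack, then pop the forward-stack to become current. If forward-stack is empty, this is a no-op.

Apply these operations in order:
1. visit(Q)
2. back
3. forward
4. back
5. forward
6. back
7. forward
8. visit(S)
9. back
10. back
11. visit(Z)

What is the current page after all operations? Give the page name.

After 1 (visit(Q)): cur=Q back=1 fwd=0
After 2 (back): cur=HOME back=0 fwd=1
After 3 (forward): cur=Q back=1 fwd=0
After 4 (back): cur=HOME back=0 fwd=1
After 5 (forward): cur=Q back=1 fwd=0
After 6 (back): cur=HOME back=0 fwd=1
After 7 (forward): cur=Q back=1 fwd=0
After 8 (visit(S)): cur=S back=2 fwd=0
After 9 (back): cur=Q back=1 fwd=1
After 10 (back): cur=HOME back=0 fwd=2
After 11 (visit(Z)): cur=Z back=1 fwd=0

Answer: Z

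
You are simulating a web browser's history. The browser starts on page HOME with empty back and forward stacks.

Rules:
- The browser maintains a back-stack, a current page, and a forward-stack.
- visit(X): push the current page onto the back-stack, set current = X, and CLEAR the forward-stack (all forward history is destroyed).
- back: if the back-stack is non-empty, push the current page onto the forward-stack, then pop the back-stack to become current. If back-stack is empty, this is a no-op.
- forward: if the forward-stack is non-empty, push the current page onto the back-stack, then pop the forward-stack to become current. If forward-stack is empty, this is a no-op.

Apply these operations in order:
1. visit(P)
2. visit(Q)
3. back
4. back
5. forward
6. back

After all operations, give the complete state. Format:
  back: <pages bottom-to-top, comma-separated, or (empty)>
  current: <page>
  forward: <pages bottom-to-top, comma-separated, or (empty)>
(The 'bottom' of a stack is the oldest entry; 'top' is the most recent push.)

Answer: back: (empty)
current: HOME
forward: Q,P

Derivation:
After 1 (visit(P)): cur=P back=1 fwd=0
After 2 (visit(Q)): cur=Q back=2 fwd=0
After 3 (back): cur=P back=1 fwd=1
After 4 (back): cur=HOME back=0 fwd=2
After 5 (forward): cur=P back=1 fwd=1
After 6 (back): cur=HOME back=0 fwd=2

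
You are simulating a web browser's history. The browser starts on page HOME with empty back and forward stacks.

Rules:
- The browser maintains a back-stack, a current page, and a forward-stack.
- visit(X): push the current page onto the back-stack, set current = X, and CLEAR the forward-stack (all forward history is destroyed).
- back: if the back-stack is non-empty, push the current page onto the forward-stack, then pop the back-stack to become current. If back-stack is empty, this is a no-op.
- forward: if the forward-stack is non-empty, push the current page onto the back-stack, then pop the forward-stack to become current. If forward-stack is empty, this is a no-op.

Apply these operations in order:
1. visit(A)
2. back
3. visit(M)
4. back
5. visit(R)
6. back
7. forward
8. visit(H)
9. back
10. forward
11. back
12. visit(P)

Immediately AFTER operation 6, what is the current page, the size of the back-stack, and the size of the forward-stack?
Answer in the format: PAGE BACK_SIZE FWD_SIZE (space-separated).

After 1 (visit(A)): cur=A back=1 fwd=0
After 2 (back): cur=HOME back=0 fwd=1
After 3 (visit(M)): cur=M back=1 fwd=0
After 4 (back): cur=HOME back=0 fwd=1
After 5 (visit(R)): cur=R back=1 fwd=0
After 6 (back): cur=HOME back=0 fwd=1

HOME 0 1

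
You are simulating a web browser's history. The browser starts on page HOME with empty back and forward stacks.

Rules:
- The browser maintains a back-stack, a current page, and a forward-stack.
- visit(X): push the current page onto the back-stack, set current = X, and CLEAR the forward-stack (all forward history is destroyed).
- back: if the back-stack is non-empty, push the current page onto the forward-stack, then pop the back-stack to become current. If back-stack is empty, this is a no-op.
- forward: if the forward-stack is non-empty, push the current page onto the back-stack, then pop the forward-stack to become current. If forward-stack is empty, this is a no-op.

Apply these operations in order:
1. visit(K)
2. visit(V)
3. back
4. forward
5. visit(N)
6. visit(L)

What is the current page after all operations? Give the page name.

After 1 (visit(K)): cur=K back=1 fwd=0
After 2 (visit(V)): cur=V back=2 fwd=0
After 3 (back): cur=K back=1 fwd=1
After 4 (forward): cur=V back=2 fwd=0
After 5 (visit(N)): cur=N back=3 fwd=0
After 6 (visit(L)): cur=L back=4 fwd=0

Answer: L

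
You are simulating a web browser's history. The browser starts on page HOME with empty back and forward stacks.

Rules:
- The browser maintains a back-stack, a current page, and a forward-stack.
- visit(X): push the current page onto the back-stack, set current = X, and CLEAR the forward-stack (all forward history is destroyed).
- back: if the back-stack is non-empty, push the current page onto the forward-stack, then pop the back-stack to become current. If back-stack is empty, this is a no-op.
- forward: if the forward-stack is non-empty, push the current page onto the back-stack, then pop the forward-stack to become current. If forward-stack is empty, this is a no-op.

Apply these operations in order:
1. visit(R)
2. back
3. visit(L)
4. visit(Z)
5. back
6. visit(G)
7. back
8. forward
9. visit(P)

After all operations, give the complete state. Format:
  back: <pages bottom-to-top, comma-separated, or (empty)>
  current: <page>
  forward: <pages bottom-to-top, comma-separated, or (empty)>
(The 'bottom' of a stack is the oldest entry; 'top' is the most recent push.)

Answer: back: HOME,L,G
current: P
forward: (empty)

Derivation:
After 1 (visit(R)): cur=R back=1 fwd=0
After 2 (back): cur=HOME back=0 fwd=1
After 3 (visit(L)): cur=L back=1 fwd=0
After 4 (visit(Z)): cur=Z back=2 fwd=0
After 5 (back): cur=L back=1 fwd=1
After 6 (visit(G)): cur=G back=2 fwd=0
After 7 (back): cur=L back=1 fwd=1
After 8 (forward): cur=G back=2 fwd=0
After 9 (visit(P)): cur=P back=3 fwd=0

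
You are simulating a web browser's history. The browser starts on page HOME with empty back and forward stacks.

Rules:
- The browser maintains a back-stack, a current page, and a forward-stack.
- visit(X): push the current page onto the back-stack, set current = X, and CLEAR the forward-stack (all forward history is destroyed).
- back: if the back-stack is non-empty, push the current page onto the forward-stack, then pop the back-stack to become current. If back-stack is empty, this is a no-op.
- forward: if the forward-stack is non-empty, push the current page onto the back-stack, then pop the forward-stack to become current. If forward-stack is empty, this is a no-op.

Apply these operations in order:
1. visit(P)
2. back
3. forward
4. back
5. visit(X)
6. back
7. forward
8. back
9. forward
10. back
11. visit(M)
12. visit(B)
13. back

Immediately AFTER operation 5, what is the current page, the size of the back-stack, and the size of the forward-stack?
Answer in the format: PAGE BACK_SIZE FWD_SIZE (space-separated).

After 1 (visit(P)): cur=P back=1 fwd=0
After 2 (back): cur=HOME back=0 fwd=1
After 3 (forward): cur=P back=1 fwd=0
After 4 (back): cur=HOME back=0 fwd=1
After 5 (visit(X)): cur=X back=1 fwd=0

X 1 0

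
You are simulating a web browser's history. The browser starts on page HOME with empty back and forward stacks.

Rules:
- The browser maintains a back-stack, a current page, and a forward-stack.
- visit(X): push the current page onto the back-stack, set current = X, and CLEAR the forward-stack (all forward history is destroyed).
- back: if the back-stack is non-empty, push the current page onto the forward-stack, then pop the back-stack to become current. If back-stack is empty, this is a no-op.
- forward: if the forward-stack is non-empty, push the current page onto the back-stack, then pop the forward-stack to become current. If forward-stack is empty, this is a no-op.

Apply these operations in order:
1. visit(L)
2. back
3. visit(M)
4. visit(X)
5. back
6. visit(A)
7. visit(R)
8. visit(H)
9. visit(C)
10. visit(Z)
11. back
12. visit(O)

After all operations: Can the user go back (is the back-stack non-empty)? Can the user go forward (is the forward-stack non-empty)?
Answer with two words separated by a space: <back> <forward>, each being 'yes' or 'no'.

Answer: yes no

Derivation:
After 1 (visit(L)): cur=L back=1 fwd=0
After 2 (back): cur=HOME back=0 fwd=1
After 3 (visit(M)): cur=M back=1 fwd=0
After 4 (visit(X)): cur=X back=2 fwd=0
After 5 (back): cur=M back=1 fwd=1
After 6 (visit(A)): cur=A back=2 fwd=0
After 7 (visit(R)): cur=R back=3 fwd=0
After 8 (visit(H)): cur=H back=4 fwd=0
After 9 (visit(C)): cur=C back=5 fwd=0
After 10 (visit(Z)): cur=Z back=6 fwd=0
After 11 (back): cur=C back=5 fwd=1
After 12 (visit(O)): cur=O back=6 fwd=0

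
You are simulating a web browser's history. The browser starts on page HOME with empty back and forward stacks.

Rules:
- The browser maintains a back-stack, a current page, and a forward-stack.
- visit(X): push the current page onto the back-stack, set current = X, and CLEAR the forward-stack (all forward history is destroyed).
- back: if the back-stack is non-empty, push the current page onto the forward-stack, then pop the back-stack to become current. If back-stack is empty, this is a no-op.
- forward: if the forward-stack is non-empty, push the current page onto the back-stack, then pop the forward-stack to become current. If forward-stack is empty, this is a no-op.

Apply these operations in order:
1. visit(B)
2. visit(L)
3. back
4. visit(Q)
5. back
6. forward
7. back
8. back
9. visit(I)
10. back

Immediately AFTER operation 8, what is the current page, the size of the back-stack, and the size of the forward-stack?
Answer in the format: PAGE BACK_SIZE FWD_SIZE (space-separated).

After 1 (visit(B)): cur=B back=1 fwd=0
After 2 (visit(L)): cur=L back=2 fwd=0
After 3 (back): cur=B back=1 fwd=1
After 4 (visit(Q)): cur=Q back=2 fwd=0
After 5 (back): cur=B back=1 fwd=1
After 6 (forward): cur=Q back=2 fwd=0
After 7 (back): cur=B back=1 fwd=1
After 8 (back): cur=HOME back=0 fwd=2

HOME 0 2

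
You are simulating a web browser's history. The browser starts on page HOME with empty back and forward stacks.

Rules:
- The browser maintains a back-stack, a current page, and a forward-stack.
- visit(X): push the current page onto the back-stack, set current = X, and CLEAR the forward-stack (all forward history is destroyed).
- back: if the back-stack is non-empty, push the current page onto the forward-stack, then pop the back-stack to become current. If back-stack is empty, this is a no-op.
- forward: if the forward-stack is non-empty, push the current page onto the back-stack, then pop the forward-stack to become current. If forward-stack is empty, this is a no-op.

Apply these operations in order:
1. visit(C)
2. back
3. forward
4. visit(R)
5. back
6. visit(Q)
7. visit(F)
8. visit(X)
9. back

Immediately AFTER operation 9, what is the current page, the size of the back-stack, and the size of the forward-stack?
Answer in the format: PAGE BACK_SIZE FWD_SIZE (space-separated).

After 1 (visit(C)): cur=C back=1 fwd=0
After 2 (back): cur=HOME back=0 fwd=1
After 3 (forward): cur=C back=1 fwd=0
After 4 (visit(R)): cur=R back=2 fwd=0
After 5 (back): cur=C back=1 fwd=1
After 6 (visit(Q)): cur=Q back=2 fwd=0
After 7 (visit(F)): cur=F back=3 fwd=0
After 8 (visit(X)): cur=X back=4 fwd=0
After 9 (back): cur=F back=3 fwd=1

F 3 1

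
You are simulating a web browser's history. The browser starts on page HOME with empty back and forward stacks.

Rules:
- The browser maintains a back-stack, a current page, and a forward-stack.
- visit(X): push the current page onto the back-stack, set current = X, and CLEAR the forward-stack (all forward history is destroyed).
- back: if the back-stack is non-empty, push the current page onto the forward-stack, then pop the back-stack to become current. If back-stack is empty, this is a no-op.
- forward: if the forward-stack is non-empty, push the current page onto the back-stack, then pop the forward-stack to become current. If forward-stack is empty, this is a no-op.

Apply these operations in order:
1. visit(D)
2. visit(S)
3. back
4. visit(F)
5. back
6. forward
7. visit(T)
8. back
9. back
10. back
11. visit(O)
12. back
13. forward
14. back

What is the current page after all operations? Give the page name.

After 1 (visit(D)): cur=D back=1 fwd=0
After 2 (visit(S)): cur=S back=2 fwd=0
After 3 (back): cur=D back=1 fwd=1
After 4 (visit(F)): cur=F back=2 fwd=0
After 5 (back): cur=D back=1 fwd=1
After 6 (forward): cur=F back=2 fwd=0
After 7 (visit(T)): cur=T back=3 fwd=0
After 8 (back): cur=F back=2 fwd=1
After 9 (back): cur=D back=1 fwd=2
After 10 (back): cur=HOME back=0 fwd=3
After 11 (visit(O)): cur=O back=1 fwd=0
After 12 (back): cur=HOME back=0 fwd=1
After 13 (forward): cur=O back=1 fwd=0
After 14 (back): cur=HOME back=0 fwd=1

Answer: HOME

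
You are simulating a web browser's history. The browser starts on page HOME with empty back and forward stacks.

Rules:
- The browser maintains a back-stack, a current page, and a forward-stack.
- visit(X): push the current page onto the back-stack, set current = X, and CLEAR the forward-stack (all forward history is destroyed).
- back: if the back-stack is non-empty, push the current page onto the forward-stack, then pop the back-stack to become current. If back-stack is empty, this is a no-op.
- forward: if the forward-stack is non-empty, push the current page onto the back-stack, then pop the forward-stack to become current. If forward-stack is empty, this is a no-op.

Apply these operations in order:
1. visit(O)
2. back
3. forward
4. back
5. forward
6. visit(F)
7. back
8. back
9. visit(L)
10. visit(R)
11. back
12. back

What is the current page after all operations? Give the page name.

Answer: HOME

Derivation:
After 1 (visit(O)): cur=O back=1 fwd=0
After 2 (back): cur=HOME back=0 fwd=1
After 3 (forward): cur=O back=1 fwd=0
After 4 (back): cur=HOME back=0 fwd=1
After 5 (forward): cur=O back=1 fwd=0
After 6 (visit(F)): cur=F back=2 fwd=0
After 7 (back): cur=O back=1 fwd=1
After 8 (back): cur=HOME back=0 fwd=2
After 9 (visit(L)): cur=L back=1 fwd=0
After 10 (visit(R)): cur=R back=2 fwd=0
After 11 (back): cur=L back=1 fwd=1
After 12 (back): cur=HOME back=0 fwd=2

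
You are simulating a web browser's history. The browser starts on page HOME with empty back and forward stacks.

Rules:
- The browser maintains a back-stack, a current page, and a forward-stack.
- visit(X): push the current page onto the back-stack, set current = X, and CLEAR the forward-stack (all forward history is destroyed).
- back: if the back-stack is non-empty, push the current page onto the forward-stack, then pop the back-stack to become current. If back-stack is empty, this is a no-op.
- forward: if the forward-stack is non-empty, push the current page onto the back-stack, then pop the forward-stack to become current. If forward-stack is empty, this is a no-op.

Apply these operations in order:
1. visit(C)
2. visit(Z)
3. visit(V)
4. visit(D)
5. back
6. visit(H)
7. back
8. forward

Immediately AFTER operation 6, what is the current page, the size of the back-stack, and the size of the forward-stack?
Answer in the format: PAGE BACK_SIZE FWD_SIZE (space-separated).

After 1 (visit(C)): cur=C back=1 fwd=0
After 2 (visit(Z)): cur=Z back=2 fwd=0
After 3 (visit(V)): cur=V back=3 fwd=0
After 4 (visit(D)): cur=D back=4 fwd=0
After 5 (back): cur=V back=3 fwd=1
After 6 (visit(H)): cur=H back=4 fwd=0

H 4 0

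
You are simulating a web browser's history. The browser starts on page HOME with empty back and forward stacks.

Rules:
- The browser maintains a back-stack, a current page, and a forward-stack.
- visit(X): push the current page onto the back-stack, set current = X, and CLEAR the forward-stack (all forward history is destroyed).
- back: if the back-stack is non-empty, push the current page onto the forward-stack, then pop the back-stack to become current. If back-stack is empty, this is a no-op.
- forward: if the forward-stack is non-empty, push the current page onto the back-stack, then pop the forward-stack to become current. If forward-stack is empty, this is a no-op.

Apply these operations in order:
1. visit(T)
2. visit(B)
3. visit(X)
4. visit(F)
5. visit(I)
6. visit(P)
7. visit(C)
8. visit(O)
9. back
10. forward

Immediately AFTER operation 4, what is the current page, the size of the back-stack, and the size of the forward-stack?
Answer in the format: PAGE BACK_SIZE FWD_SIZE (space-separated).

After 1 (visit(T)): cur=T back=1 fwd=0
After 2 (visit(B)): cur=B back=2 fwd=0
After 3 (visit(X)): cur=X back=3 fwd=0
After 4 (visit(F)): cur=F back=4 fwd=0

F 4 0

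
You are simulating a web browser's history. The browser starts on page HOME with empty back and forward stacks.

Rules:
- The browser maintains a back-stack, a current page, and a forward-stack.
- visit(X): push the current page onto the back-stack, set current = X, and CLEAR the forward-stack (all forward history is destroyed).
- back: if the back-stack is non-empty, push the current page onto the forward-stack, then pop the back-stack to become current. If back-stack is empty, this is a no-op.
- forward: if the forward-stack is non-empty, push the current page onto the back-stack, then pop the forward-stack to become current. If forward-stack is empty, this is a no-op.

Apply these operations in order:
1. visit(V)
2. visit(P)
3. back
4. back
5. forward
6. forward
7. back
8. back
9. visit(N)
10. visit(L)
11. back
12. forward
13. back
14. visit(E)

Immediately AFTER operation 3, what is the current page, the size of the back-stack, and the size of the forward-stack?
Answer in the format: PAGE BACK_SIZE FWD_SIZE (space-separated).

After 1 (visit(V)): cur=V back=1 fwd=0
After 2 (visit(P)): cur=P back=2 fwd=0
After 3 (back): cur=V back=1 fwd=1

V 1 1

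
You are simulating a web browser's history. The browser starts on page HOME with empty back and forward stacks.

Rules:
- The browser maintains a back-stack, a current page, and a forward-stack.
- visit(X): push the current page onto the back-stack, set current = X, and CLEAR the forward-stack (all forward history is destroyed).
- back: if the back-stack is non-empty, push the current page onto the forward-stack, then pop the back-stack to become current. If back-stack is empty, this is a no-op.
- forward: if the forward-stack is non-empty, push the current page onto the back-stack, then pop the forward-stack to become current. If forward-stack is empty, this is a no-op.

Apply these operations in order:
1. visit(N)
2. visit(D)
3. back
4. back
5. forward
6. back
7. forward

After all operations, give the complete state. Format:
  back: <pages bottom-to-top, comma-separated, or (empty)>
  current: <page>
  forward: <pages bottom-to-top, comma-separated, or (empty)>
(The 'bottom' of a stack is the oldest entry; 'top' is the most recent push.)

Answer: back: HOME
current: N
forward: D

Derivation:
After 1 (visit(N)): cur=N back=1 fwd=0
After 2 (visit(D)): cur=D back=2 fwd=0
After 3 (back): cur=N back=1 fwd=1
After 4 (back): cur=HOME back=0 fwd=2
After 5 (forward): cur=N back=1 fwd=1
After 6 (back): cur=HOME back=0 fwd=2
After 7 (forward): cur=N back=1 fwd=1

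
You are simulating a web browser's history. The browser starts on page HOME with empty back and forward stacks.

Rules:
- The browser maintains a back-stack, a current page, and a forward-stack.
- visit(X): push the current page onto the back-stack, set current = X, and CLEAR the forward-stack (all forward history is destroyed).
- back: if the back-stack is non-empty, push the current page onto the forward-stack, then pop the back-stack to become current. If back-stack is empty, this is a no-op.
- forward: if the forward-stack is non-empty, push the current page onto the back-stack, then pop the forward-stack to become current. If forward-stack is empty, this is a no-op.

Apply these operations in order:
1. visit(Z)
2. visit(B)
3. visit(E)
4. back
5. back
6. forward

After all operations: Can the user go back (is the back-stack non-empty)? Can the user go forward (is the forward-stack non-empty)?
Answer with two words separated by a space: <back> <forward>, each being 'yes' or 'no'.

After 1 (visit(Z)): cur=Z back=1 fwd=0
After 2 (visit(B)): cur=B back=2 fwd=0
After 3 (visit(E)): cur=E back=3 fwd=0
After 4 (back): cur=B back=2 fwd=1
After 5 (back): cur=Z back=1 fwd=2
After 6 (forward): cur=B back=2 fwd=1

Answer: yes yes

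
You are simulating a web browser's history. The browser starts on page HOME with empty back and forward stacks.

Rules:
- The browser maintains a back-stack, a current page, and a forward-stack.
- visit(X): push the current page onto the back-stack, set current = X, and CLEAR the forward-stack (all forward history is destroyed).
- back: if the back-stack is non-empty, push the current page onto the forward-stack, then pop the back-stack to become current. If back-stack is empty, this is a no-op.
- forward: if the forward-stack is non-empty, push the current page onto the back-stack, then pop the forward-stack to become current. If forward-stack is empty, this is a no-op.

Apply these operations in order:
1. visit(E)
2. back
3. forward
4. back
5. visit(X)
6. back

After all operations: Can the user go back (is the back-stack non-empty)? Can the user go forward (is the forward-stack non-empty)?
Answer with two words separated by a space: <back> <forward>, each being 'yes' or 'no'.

After 1 (visit(E)): cur=E back=1 fwd=0
After 2 (back): cur=HOME back=0 fwd=1
After 3 (forward): cur=E back=1 fwd=0
After 4 (back): cur=HOME back=0 fwd=1
After 5 (visit(X)): cur=X back=1 fwd=0
After 6 (back): cur=HOME back=0 fwd=1

Answer: no yes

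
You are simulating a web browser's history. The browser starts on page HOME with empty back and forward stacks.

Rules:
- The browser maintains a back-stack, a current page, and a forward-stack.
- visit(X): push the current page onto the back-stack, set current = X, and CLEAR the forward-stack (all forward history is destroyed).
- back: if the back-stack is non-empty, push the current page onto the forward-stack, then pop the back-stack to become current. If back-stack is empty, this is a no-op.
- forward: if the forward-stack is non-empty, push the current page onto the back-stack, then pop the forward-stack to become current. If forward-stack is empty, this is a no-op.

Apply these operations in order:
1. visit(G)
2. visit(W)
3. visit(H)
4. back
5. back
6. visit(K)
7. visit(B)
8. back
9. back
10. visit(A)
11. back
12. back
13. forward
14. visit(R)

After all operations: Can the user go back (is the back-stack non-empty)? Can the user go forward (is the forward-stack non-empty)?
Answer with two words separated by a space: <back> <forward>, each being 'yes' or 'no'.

After 1 (visit(G)): cur=G back=1 fwd=0
After 2 (visit(W)): cur=W back=2 fwd=0
After 3 (visit(H)): cur=H back=3 fwd=0
After 4 (back): cur=W back=2 fwd=1
After 5 (back): cur=G back=1 fwd=2
After 6 (visit(K)): cur=K back=2 fwd=0
After 7 (visit(B)): cur=B back=3 fwd=0
After 8 (back): cur=K back=2 fwd=1
After 9 (back): cur=G back=1 fwd=2
After 10 (visit(A)): cur=A back=2 fwd=0
After 11 (back): cur=G back=1 fwd=1
After 12 (back): cur=HOME back=0 fwd=2
After 13 (forward): cur=G back=1 fwd=1
After 14 (visit(R)): cur=R back=2 fwd=0

Answer: yes no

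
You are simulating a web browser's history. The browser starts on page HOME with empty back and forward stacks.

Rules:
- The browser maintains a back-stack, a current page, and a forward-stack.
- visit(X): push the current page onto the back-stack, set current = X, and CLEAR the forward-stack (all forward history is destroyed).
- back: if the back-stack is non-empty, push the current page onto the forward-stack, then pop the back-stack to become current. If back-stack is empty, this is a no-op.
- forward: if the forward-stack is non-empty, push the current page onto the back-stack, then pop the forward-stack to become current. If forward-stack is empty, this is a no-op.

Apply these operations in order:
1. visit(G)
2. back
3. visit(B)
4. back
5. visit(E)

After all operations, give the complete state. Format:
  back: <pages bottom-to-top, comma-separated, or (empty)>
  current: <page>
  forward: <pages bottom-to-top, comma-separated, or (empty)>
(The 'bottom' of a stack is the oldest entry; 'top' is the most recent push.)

Answer: back: HOME
current: E
forward: (empty)

Derivation:
After 1 (visit(G)): cur=G back=1 fwd=0
After 2 (back): cur=HOME back=0 fwd=1
After 3 (visit(B)): cur=B back=1 fwd=0
After 4 (back): cur=HOME back=0 fwd=1
After 5 (visit(E)): cur=E back=1 fwd=0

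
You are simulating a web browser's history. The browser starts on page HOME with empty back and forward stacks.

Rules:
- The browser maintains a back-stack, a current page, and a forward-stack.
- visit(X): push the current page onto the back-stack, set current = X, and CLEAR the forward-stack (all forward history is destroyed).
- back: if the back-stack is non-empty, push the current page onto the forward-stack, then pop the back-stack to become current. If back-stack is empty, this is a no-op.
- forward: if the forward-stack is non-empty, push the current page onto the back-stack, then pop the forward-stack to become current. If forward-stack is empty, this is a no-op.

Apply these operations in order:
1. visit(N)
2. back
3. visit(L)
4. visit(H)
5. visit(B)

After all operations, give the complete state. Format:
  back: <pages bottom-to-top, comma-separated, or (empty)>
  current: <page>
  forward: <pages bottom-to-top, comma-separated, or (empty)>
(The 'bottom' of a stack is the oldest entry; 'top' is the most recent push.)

Answer: back: HOME,L,H
current: B
forward: (empty)

Derivation:
After 1 (visit(N)): cur=N back=1 fwd=0
After 2 (back): cur=HOME back=0 fwd=1
After 3 (visit(L)): cur=L back=1 fwd=0
After 4 (visit(H)): cur=H back=2 fwd=0
After 5 (visit(B)): cur=B back=3 fwd=0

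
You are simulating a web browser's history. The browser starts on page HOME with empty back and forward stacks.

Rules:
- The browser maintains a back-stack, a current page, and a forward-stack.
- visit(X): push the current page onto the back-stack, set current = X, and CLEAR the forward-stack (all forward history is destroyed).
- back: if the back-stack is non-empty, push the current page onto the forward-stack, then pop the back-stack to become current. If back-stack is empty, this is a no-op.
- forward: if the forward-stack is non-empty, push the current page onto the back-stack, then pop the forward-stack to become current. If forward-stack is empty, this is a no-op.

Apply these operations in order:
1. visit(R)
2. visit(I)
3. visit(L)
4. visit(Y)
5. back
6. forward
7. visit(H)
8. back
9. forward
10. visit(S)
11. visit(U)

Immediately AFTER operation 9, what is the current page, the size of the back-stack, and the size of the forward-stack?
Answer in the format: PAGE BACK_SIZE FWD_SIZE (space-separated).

After 1 (visit(R)): cur=R back=1 fwd=0
After 2 (visit(I)): cur=I back=2 fwd=0
After 3 (visit(L)): cur=L back=3 fwd=0
After 4 (visit(Y)): cur=Y back=4 fwd=0
After 5 (back): cur=L back=3 fwd=1
After 6 (forward): cur=Y back=4 fwd=0
After 7 (visit(H)): cur=H back=5 fwd=0
After 8 (back): cur=Y back=4 fwd=1
After 9 (forward): cur=H back=5 fwd=0

H 5 0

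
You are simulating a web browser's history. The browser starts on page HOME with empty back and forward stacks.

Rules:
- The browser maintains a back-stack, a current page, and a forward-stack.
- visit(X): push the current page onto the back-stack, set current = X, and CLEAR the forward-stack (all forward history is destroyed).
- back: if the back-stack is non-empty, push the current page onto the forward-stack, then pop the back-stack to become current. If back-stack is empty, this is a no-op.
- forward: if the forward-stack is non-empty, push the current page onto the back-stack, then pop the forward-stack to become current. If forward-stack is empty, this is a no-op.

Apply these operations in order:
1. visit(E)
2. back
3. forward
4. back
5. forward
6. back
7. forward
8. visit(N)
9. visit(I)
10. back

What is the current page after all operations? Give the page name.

After 1 (visit(E)): cur=E back=1 fwd=0
After 2 (back): cur=HOME back=0 fwd=1
After 3 (forward): cur=E back=1 fwd=0
After 4 (back): cur=HOME back=0 fwd=1
After 5 (forward): cur=E back=1 fwd=0
After 6 (back): cur=HOME back=0 fwd=1
After 7 (forward): cur=E back=1 fwd=0
After 8 (visit(N)): cur=N back=2 fwd=0
After 9 (visit(I)): cur=I back=3 fwd=0
After 10 (back): cur=N back=2 fwd=1

Answer: N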